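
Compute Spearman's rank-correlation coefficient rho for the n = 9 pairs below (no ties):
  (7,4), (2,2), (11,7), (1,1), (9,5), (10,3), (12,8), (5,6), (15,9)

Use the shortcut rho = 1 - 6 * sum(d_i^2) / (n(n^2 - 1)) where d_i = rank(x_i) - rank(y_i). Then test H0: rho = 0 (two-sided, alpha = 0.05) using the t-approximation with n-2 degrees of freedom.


Step 1: Rank x and y separately (midranks; no ties here).
rank(x): 7->4, 2->2, 11->7, 1->1, 9->5, 10->6, 12->8, 5->3, 15->9
rank(y): 4->4, 2->2, 7->7, 1->1, 5->5, 3->3, 8->8, 6->6, 9->9
Step 2: d_i = R_x(i) - R_y(i); compute d_i^2.
  (4-4)^2=0, (2-2)^2=0, (7-7)^2=0, (1-1)^2=0, (5-5)^2=0, (6-3)^2=9, (8-8)^2=0, (3-6)^2=9, (9-9)^2=0
sum(d^2) = 18.
Step 3: rho = 1 - 6*18 / (9*(9^2 - 1)) = 1 - 108/720 = 0.850000.
Step 4: Under H0, t = rho * sqrt((n-2)/(1-rho^2)) = 4.2691 ~ t(7).
Step 5: Two-sided p-value from the t-distribution with 7 df = 0.003705.
Step 6: alpha = 0.05. reject H0.

rho = 0.8500, p = 0.003705, reject H0 at alpha = 0.05.


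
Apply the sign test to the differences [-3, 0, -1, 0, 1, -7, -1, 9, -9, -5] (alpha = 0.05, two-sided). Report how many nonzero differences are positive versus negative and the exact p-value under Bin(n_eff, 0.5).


Step 1: Discard zero differences. Original n = 10; n_eff = number of nonzero differences = 8.
Nonzero differences (with sign): -3, -1, +1, -7, -1, +9, -9, -5
Step 2: Count signs: positive = 2, negative = 6.
Step 3: Under H0: P(positive) = 0.5, so the number of positives S ~ Bin(8, 0.5).
Step 4: Two-sided exact p-value = sum of Bin(8,0.5) probabilities at or below the observed probability = 0.289062.
Step 5: alpha = 0.05. fail to reject H0.

n_eff = 8, pos = 2, neg = 6, p = 0.289062, fail to reject H0.


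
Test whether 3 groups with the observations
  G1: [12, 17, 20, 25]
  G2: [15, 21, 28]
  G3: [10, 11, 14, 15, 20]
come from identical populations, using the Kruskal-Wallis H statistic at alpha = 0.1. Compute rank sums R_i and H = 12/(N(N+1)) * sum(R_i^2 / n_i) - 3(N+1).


Step 1: Combine all N = 12 observations and assign midranks.
sorted (value, group, rank): (10,G3,1), (11,G3,2), (12,G1,3), (14,G3,4), (15,G2,5.5), (15,G3,5.5), (17,G1,7), (20,G1,8.5), (20,G3,8.5), (21,G2,10), (25,G1,11), (28,G2,12)
Step 2: Sum ranks within each group.
R_1 = 29.5 (n_1 = 4)
R_2 = 27.5 (n_2 = 3)
R_3 = 21 (n_3 = 5)
Step 3: H = 12/(N(N+1)) * sum(R_i^2/n_i) - 3(N+1)
     = 12/(12*13) * (29.5^2/4 + 27.5^2/3 + 21^2/5) - 3*13
     = 0.076923 * 557.846 - 39
     = 3.911218.
Step 4: Ties present; correction factor C = 1 - 12/(12^3 - 12) = 0.993007. Corrected H = 3.911218 / 0.993007 = 3.938762.
Step 5: Under H0, H ~ chi^2(2); p-value = 0.139543.
Step 6: alpha = 0.1. fail to reject H0.

H = 3.9388, df = 2, p = 0.139543, fail to reject H0.


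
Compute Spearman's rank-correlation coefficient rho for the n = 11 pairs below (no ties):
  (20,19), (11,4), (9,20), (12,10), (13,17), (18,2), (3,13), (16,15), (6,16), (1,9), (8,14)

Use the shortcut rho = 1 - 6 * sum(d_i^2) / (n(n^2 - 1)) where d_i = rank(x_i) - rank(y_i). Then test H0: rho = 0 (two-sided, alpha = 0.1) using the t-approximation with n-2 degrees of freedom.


Step 1: Rank x and y separately (midranks; no ties here).
rank(x): 20->11, 11->6, 9->5, 12->7, 13->8, 18->10, 3->2, 16->9, 6->3, 1->1, 8->4
rank(y): 19->10, 4->2, 20->11, 10->4, 17->9, 2->1, 13->5, 15->7, 16->8, 9->3, 14->6
Step 2: d_i = R_x(i) - R_y(i); compute d_i^2.
  (11-10)^2=1, (6-2)^2=16, (5-11)^2=36, (7-4)^2=9, (8-9)^2=1, (10-1)^2=81, (2-5)^2=9, (9-7)^2=4, (3-8)^2=25, (1-3)^2=4, (4-6)^2=4
sum(d^2) = 190.
Step 3: rho = 1 - 6*190 / (11*(11^2 - 1)) = 1 - 1140/1320 = 0.136364.
Step 4: Under H0, t = rho * sqrt((n-2)/(1-rho^2)) = 0.4129 ~ t(9).
Step 5: Two-sided p-value from the t-distribution with 9 df = 0.689309.
Step 6: alpha = 0.1. fail to reject H0.

rho = 0.1364, p = 0.689309, fail to reject H0 at alpha = 0.1.


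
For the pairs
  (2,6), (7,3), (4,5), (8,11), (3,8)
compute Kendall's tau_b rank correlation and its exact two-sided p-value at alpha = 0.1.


Step 1: Enumerate the 10 unordered pairs (i,j) with i<j and classify each by sign(x_j-x_i) * sign(y_j-y_i).
  (1,2):dx=+5,dy=-3->D; (1,3):dx=+2,dy=-1->D; (1,4):dx=+6,dy=+5->C; (1,5):dx=+1,dy=+2->C
  (2,3):dx=-3,dy=+2->D; (2,4):dx=+1,dy=+8->C; (2,5):dx=-4,dy=+5->D; (3,4):dx=+4,dy=+6->C
  (3,5):dx=-1,dy=+3->D; (4,5):dx=-5,dy=-3->C
Step 2: C = 5, D = 5, total pairs = 10.
Step 3: tau = (C - D)/(n(n-1)/2) = (5 - 5)/10 = 0.000000.
Step 4: Exact two-sided p-value (enumerate n! = 120 permutations of y under H0): p = 1.000000.
Step 5: alpha = 0.1. fail to reject H0.

tau_b = 0.0000 (C=5, D=5), p = 1.000000, fail to reject H0.


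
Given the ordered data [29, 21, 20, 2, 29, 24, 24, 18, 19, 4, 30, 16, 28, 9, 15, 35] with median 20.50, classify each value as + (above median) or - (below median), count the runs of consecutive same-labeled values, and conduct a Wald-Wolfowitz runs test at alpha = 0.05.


Step 1: Compute median = 20.50; label A = above, B = below.
Labels in order: AABBAAABBBABABBA  (n_A = 8, n_B = 8)
Step 2: Count runs R = 9.
Step 3: Under H0 (random ordering), E[R] = 2*n_A*n_B/(n_A+n_B) + 1 = 2*8*8/16 + 1 = 9.0000.
        Var[R] = 2*n_A*n_B*(2*n_A*n_B - n_A - n_B) / ((n_A+n_B)^2 * (n_A+n_B-1)) = 14336/3840 = 3.7333.
        SD[R] = 1.9322.
Step 4: R = E[R], so z = 0 with no continuity correction.
Step 5: Two-sided p-value via normal approximation = 2*(1 - Phi(|z|)) = 1.000000.
Step 6: alpha = 0.05. fail to reject H0.

R = 9, z = 0.0000, p = 1.000000, fail to reject H0.


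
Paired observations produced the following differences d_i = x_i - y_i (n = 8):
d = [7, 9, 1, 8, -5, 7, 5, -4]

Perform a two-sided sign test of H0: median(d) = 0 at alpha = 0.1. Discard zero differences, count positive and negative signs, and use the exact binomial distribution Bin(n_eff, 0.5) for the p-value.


Step 1: Discard zero differences. Original n = 8; n_eff = number of nonzero differences = 8.
Nonzero differences (with sign): +7, +9, +1, +8, -5, +7, +5, -4
Step 2: Count signs: positive = 6, negative = 2.
Step 3: Under H0: P(positive) = 0.5, so the number of positives S ~ Bin(8, 0.5).
Step 4: Two-sided exact p-value = sum of Bin(8,0.5) probabilities at or below the observed probability = 0.289062.
Step 5: alpha = 0.1. fail to reject H0.

n_eff = 8, pos = 6, neg = 2, p = 0.289062, fail to reject H0.


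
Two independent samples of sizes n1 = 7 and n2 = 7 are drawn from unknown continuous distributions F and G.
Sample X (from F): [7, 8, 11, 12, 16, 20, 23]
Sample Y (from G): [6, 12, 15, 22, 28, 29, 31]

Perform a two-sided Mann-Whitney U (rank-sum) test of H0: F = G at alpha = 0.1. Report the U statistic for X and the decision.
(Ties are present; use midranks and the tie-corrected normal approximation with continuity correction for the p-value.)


Step 1: Combine and sort all 14 observations; assign midranks.
sorted (value, group): (6,Y), (7,X), (8,X), (11,X), (12,X), (12,Y), (15,Y), (16,X), (20,X), (22,Y), (23,X), (28,Y), (29,Y), (31,Y)
ranks: 6->1, 7->2, 8->3, 11->4, 12->5.5, 12->5.5, 15->7, 16->8, 20->9, 22->10, 23->11, 28->12, 29->13, 31->14
Step 2: Rank sum for X: R1 = 2 + 3 + 4 + 5.5 + 8 + 9 + 11 = 42.5.
Step 3: U_X = R1 - n1(n1+1)/2 = 42.5 - 7*8/2 = 42.5 - 28 = 14.5.
       U_Y = n1*n2 - U_X = 49 - 14.5 = 34.5.
Step 4: Ties are present, so use the tie-corrected normal approximation (with continuity correction) for the p-value.
Step 5: p-value = 0.224289; compare to alpha = 0.1. fail to reject H0.

U_X = 14.5, p = 0.224289, fail to reject H0 at alpha = 0.1.


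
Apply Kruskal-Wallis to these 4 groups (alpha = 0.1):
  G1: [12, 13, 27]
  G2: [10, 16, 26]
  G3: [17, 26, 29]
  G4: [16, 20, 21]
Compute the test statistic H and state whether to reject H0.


Step 1: Combine all N = 12 observations and assign midranks.
sorted (value, group, rank): (10,G2,1), (12,G1,2), (13,G1,3), (16,G2,4.5), (16,G4,4.5), (17,G3,6), (20,G4,7), (21,G4,8), (26,G2,9.5), (26,G3,9.5), (27,G1,11), (29,G3,12)
Step 2: Sum ranks within each group.
R_1 = 16 (n_1 = 3)
R_2 = 15 (n_2 = 3)
R_3 = 27.5 (n_3 = 3)
R_4 = 19.5 (n_4 = 3)
Step 3: H = 12/(N(N+1)) * sum(R_i^2/n_i) - 3(N+1)
     = 12/(12*13) * (16^2/3 + 15^2/3 + 27.5^2/3 + 19.5^2/3) - 3*13
     = 0.076923 * 539.167 - 39
     = 2.474359.
Step 4: Ties present; correction factor C = 1 - 12/(12^3 - 12) = 0.993007. Corrected H = 2.474359 / 0.993007 = 2.491784.
Step 5: Under H0, H ~ chi^2(3); p-value = 0.476778.
Step 6: alpha = 0.1. fail to reject H0.

H = 2.4918, df = 3, p = 0.476778, fail to reject H0.


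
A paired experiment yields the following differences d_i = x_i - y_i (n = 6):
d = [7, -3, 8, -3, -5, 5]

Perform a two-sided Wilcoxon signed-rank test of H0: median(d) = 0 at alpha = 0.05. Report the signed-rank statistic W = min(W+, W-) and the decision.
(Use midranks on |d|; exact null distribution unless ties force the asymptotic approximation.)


Step 1: Drop any zero differences (none here) and take |d_i|.
|d| = [7, 3, 8, 3, 5, 5]
Step 2: Midrank |d_i| (ties get averaged ranks).
ranks: |7|->5, |3|->1.5, |8|->6, |3|->1.5, |5|->3.5, |5|->3.5
Step 3: Attach original signs; sum ranks with positive sign and with negative sign.
W+ = 5 + 6 + 3.5 = 14.5
W- = 1.5 + 1.5 + 3.5 = 6.5
(Check: W+ + W- = 21 should equal n(n+1)/2 = 21.)
Step 4: Test statistic W = min(W+, W-) = 6.5.
Step 5: Ties in |d|, so use the tie-corrected normal approximation.
        E[W] = n(n+1)/4 = 6*7/4 = 10.5.
        Tie groups: |d|=3 (t=2), |d|=5 (t=2); sum(t^3 - t) = 12.
        Var[W] = n(n+1)(2n+1)/24 - sum(t^3-t)/48 = 546/24 - 12/48 = 22.5.
        z = (W - E[W]) / sqrt(Var[W]) = (6.5 - 10.5) / 4.7434 = -0.8433.
        Two-sided p = 2*Phi(z) = 0.399075.
Step 6: alpha = 0.05. fail to reject H0.

W+ = 14.5, W- = 6.5, W = min = 6.5, p = 0.399075, fail to reject H0.


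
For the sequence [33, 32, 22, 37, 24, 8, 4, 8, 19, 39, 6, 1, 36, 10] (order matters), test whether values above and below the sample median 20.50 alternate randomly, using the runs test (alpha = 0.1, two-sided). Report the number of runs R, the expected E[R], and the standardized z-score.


Step 1: Compute median = 20.50; label A = above, B = below.
Labels in order: AAAAABBBBABBAB  (n_A = 7, n_B = 7)
Step 2: Count runs R = 6.
Step 3: Under H0 (random ordering), E[R] = 2*n_A*n_B/(n_A+n_B) + 1 = 2*7*7/14 + 1 = 8.0000.
        Var[R] = 2*n_A*n_B*(2*n_A*n_B - n_A - n_B) / ((n_A+n_B)^2 * (n_A+n_B-1)) = 8232/2548 = 3.2308.
        SD[R] = 1.7974.
Step 4: Continuity-corrected z = (R + 0.5 - E[R]) / SD[R] = (6 + 0.5 - 8.0000) / 1.7974 = -0.8345.
Step 5: Two-sided p-value via normal approximation = 2*(1 - Phi(|z|)) = 0.403986.
Step 6: alpha = 0.1. fail to reject H0.

R = 6, z = -0.8345, p = 0.403986, fail to reject H0.


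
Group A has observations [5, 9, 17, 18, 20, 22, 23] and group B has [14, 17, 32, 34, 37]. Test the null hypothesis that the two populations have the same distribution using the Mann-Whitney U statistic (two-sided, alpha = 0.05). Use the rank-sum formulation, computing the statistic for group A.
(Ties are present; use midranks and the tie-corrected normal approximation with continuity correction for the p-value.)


Step 1: Combine and sort all 12 observations; assign midranks.
sorted (value, group): (5,X), (9,X), (14,Y), (17,X), (17,Y), (18,X), (20,X), (22,X), (23,X), (32,Y), (34,Y), (37,Y)
ranks: 5->1, 9->2, 14->3, 17->4.5, 17->4.5, 18->6, 20->7, 22->8, 23->9, 32->10, 34->11, 37->12
Step 2: Rank sum for X: R1 = 1 + 2 + 4.5 + 6 + 7 + 8 + 9 = 37.5.
Step 3: U_X = R1 - n1(n1+1)/2 = 37.5 - 7*8/2 = 37.5 - 28 = 9.5.
       U_Y = n1*n2 - U_X = 35 - 9.5 = 25.5.
Step 4: Ties are present, so use the tie-corrected normal approximation (with continuity correction) for the p-value.
Step 5: p-value = 0.222415; compare to alpha = 0.05. fail to reject H0.

U_X = 9.5, p = 0.222415, fail to reject H0 at alpha = 0.05.


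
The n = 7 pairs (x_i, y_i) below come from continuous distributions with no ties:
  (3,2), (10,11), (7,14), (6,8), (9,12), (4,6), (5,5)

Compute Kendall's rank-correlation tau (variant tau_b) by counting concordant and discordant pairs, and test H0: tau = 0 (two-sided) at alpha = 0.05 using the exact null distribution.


Step 1: Enumerate the 21 unordered pairs (i,j) with i<j and classify each by sign(x_j-x_i) * sign(y_j-y_i).
  (1,2):dx=+7,dy=+9->C; (1,3):dx=+4,dy=+12->C; (1,4):dx=+3,dy=+6->C; (1,5):dx=+6,dy=+10->C
  (1,6):dx=+1,dy=+4->C; (1,7):dx=+2,dy=+3->C; (2,3):dx=-3,dy=+3->D; (2,4):dx=-4,dy=-3->C
  (2,5):dx=-1,dy=+1->D; (2,6):dx=-6,dy=-5->C; (2,7):dx=-5,dy=-6->C; (3,4):dx=-1,dy=-6->C
  (3,5):dx=+2,dy=-2->D; (3,6):dx=-3,dy=-8->C; (3,7):dx=-2,dy=-9->C; (4,5):dx=+3,dy=+4->C
  (4,6):dx=-2,dy=-2->C; (4,7):dx=-1,dy=-3->C; (5,6):dx=-5,dy=-6->C; (5,7):dx=-4,dy=-7->C
  (6,7):dx=+1,dy=-1->D
Step 2: C = 17, D = 4, total pairs = 21.
Step 3: tau = (C - D)/(n(n-1)/2) = (17 - 4)/21 = 0.619048.
Step 4: Exact two-sided p-value (enumerate n! = 5040 permutations of y under H0): p = 0.069048.
Step 5: alpha = 0.05. fail to reject H0.

tau_b = 0.6190 (C=17, D=4), p = 0.069048, fail to reject H0.


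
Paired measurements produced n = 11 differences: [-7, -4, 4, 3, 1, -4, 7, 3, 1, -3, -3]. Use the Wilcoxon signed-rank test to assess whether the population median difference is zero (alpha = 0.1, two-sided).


Step 1: Drop any zero differences (none here) and take |d_i|.
|d| = [7, 4, 4, 3, 1, 4, 7, 3, 1, 3, 3]
Step 2: Midrank |d_i| (ties get averaged ranks).
ranks: |7|->10.5, |4|->8, |4|->8, |3|->4.5, |1|->1.5, |4|->8, |7|->10.5, |3|->4.5, |1|->1.5, |3|->4.5, |3|->4.5
Step 3: Attach original signs; sum ranks with positive sign and with negative sign.
W+ = 8 + 4.5 + 1.5 + 10.5 + 4.5 + 1.5 = 30.5
W- = 10.5 + 8 + 8 + 4.5 + 4.5 = 35.5
(Check: W+ + W- = 66 should equal n(n+1)/2 = 66.)
Step 4: Test statistic W = min(W+, W-) = 30.5.
Step 5: Ties in |d|, so use the tie-corrected normal approximation.
        E[W] = n(n+1)/4 = 11*12/4 = 33.
        Tie groups: |d|=1 (t=2), |d|=3 (t=4), |d|=4 (t=3), |d|=7 (t=2); sum(t^3 - t) = 96.
        Var[W] = n(n+1)(2n+1)/24 - sum(t^3-t)/48 = 3036/24 - 96/48 = 124.5.
        z = (W - E[W]) / sqrt(Var[W]) = (30.5 - 33) / 11.1580 = -0.2241.
        Two-sided p = 2*Phi(z) = 0.822714.
Step 6: alpha = 0.1. fail to reject H0.

W+ = 30.5, W- = 35.5, W = min = 30.5, p = 0.822714, fail to reject H0.


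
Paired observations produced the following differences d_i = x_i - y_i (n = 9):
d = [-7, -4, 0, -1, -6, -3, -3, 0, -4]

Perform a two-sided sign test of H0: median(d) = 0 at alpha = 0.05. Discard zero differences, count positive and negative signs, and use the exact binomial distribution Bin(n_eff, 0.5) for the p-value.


Step 1: Discard zero differences. Original n = 9; n_eff = number of nonzero differences = 7.
Nonzero differences (with sign): -7, -4, -1, -6, -3, -3, -4
Step 2: Count signs: positive = 0, negative = 7.
Step 3: Under H0: P(positive) = 0.5, so the number of positives S ~ Bin(7, 0.5).
Step 4: Two-sided exact p-value = sum of Bin(7,0.5) probabilities at or below the observed probability = 0.015625.
Step 5: alpha = 0.05. reject H0.

n_eff = 7, pos = 0, neg = 7, p = 0.015625, reject H0.


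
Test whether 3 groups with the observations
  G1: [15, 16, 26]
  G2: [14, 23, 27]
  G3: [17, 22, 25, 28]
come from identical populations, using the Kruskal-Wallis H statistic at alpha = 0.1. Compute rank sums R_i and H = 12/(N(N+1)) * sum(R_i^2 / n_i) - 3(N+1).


Step 1: Combine all N = 10 observations and assign midranks.
sorted (value, group, rank): (14,G2,1), (15,G1,2), (16,G1,3), (17,G3,4), (22,G3,5), (23,G2,6), (25,G3,7), (26,G1,8), (27,G2,9), (28,G3,10)
Step 2: Sum ranks within each group.
R_1 = 13 (n_1 = 3)
R_2 = 16 (n_2 = 3)
R_3 = 26 (n_3 = 4)
Step 3: H = 12/(N(N+1)) * sum(R_i^2/n_i) - 3(N+1)
     = 12/(10*11) * (13^2/3 + 16^2/3 + 26^2/4) - 3*11
     = 0.109091 * 310.667 - 33
     = 0.890909.
Step 4: No ties, so H is used without correction.
Step 5: Under H0, H ~ chi^2(2); p-value = 0.640533.
Step 6: alpha = 0.1. fail to reject H0.

H = 0.8909, df = 2, p = 0.640533, fail to reject H0.


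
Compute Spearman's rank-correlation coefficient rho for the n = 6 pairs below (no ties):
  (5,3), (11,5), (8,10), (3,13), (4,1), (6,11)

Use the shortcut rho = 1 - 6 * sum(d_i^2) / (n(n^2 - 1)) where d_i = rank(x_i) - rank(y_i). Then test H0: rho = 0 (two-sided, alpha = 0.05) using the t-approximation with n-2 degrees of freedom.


Step 1: Rank x and y separately (midranks; no ties here).
rank(x): 5->3, 11->6, 8->5, 3->1, 4->2, 6->4
rank(y): 3->2, 5->3, 10->4, 13->6, 1->1, 11->5
Step 2: d_i = R_x(i) - R_y(i); compute d_i^2.
  (3-2)^2=1, (6-3)^2=9, (5-4)^2=1, (1-6)^2=25, (2-1)^2=1, (4-5)^2=1
sum(d^2) = 38.
Step 3: rho = 1 - 6*38 / (6*(6^2 - 1)) = 1 - 228/210 = -0.085714.
Step 4: Under H0, t = rho * sqrt((n-2)/(1-rho^2)) = -0.1721 ~ t(4).
Step 5: Two-sided p-value from the t-distribution with 4 df = 0.871743.
Step 6: alpha = 0.05. fail to reject H0.

rho = -0.0857, p = 0.871743, fail to reject H0 at alpha = 0.05.


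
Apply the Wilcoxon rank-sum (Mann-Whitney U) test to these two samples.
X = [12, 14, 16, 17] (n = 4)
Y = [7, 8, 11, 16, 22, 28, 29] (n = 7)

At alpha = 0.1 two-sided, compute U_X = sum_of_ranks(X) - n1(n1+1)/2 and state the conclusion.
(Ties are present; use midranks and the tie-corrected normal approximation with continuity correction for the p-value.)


Step 1: Combine and sort all 11 observations; assign midranks.
sorted (value, group): (7,Y), (8,Y), (11,Y), (12,X), (14,X), (16,X), (16,Y), (17,X), (22,Y), (28,Y), (29,Y)
ranks: 7->1, 8->2, 11->3, 12->4, 14->5, 16->6.5, 16->6.5, 17->8, 22->9, 28->10, 29->11
Step 2: Rank sum for X: R1 = 4 + 5 + 6.5 + 8 = 23.5.
Step 3: U_X = R1 - n1(n1+1)/2 = 23.5 - 4*5/2 = 23.5 - 10 = 13.5.
       U_Y = n1*n2 - U_X = 28 - 13.5 = 14.5.
Step 4: Ties are present, so use the tie-corrected normal approximation (with continuity correction) for the p-value.
Step 5: p-value = 1.000000; compare to alpha = 0.1. fail to reject H0.

U_X = 13.5, p = 1.000000, fail to reject H0 at alpha = 0.1.


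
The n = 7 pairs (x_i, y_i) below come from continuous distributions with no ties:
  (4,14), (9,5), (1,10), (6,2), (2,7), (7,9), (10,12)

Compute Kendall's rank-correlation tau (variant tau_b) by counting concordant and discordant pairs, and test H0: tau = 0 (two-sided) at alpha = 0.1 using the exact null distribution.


Step 1: Enumerate the 21 unordered pairs (i,j) with i<j and classify each by sign(x_j-x_i) * sign(y_j-y_i).
  (1,2):dx=+5,dy=-9->D; (1,3):dx=-3,dy=-4->C; (1,4):dx=+2,dy=-12->D; (1,5):dx=-2,dy=-7->C
  (1,6):dx=+3,dy=-5->D; (1,7):dx=+6,dy=-2->D; (2,3):dx=-8,dy=+5->D; (2,4):dx=-3,dy=-3->C
  (2,5):dx=-7,dy=+2->D; (2,6):dx=-2,dy=+4->D; (2,7):dx=+1,dy=+7->C; (3,4):dx=+5,dy=-8->D
  (3,5):dx=+1,dy=-3->D; (3,6):dx=+6,dy=-1->D; (3,7):dx=+9,dy=+2->C; (4,5):dx=-4,dy=+5->D
  (4,6):dx=+1,dy=+7->C; (4,7):dx=+4,dy=+10->C; (5,6):dx=+5,dy=+2->C; (5,7):dx=+8,dy=+5->C
  (6,7):dx=+3,dy=+3->C
Step 2: C = 10, D = 11, total pairs = 21.
Step 3: tau = (C - D)/(n(n-1)/2) = (10 - 11)/21 = -0.047619.
Step 4: Exact two-sided p-value (enumerate n! = 5040 permutations of y under H0): p = 1.000000.
Step 5: alpha = 0.1. fail to reject H0.

tau_b = -0.0476 (C=10, D=11), p = 1.000000, fail to reject H0.


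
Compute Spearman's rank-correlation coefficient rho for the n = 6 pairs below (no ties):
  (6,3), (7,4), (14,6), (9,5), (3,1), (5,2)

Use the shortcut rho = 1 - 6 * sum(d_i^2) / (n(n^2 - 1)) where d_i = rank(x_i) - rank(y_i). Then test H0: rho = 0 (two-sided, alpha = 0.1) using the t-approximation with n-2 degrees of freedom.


Step 1: Rank x and y separately (midranks; no ties here).
rank(x): 6->3, 7->4, 14->6, 9->5, 3->1, 5->2
rank(y): 3->3, 4->4, 6->6, 5->5, 1->1, 2->2
Step 2: d_i = R_x(i) - R_y(i); compute d_i^2.
  (3-3)^2=0, (4-4)^2=0, (6-6)^2=0, (5-5)^2=0, (1-1)^2=0, (2-2)^2=0
sum(d^2) = 0.
Step 3: rho = 1 - 6*0 / (6*(6^2 - 1)) = 1 - 0/210 = 1.000000.
Step 5: Two-sided p-value from the t-distribution with 4 df = 0.000000.
Step 6: alpha = 0.1. reject H0.

rho = 1.0000, p = 0.000000, reject H0 at alpha = 0.1.


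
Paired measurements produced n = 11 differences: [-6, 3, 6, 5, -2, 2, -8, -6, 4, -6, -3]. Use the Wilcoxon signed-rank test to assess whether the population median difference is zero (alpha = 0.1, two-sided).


Step 1: Drop any zero differences (none here) and take |d_i|.
|d| = [6, 3, 6, 5, 2, 2, 8, 6, 4, 6, 3]
Step 2: Midrank |d_i| (ties get averaged ranks).
ranks: |6|->8.5, |3|->3.5, |6|->8.5, |5|->6, |2|->1.5, |2|->1.5, |8|->11, |6|->8.5, |4|->5, |6|->8.5, |3|->3.5
Step 3: Attach original signs; sum ranks with positive sign and with negative sign.
W+ = 3.5 + 8.5 + 6 + 1.5 + 5 = 24.5
W- = 8.5 + 1.5 + 11 + 8.5 + 8.5 + 3.5 = 41.5
(Check: W+ + W- = 66 should equal n(n+1)/2 = 66.)
Step 4: Test statistic W = min(W+, W-) = 24.5.
Step 5: Ties in |d|, so use the tie-corrected normal approximation.
        E[W] = n(n+1)/4 = 11*12/4 = 33.
        Tie groups: |d|=2 (t=2), |d|=3 (t=2), |d|=6 (t=4); sum(t^3 - t) = 72.
        Var[W] = n(n+1)(2n+1)/24 - sum(t^3-t)/48 = 3036/24 - 72/48 = 125.
        z = (W - E[W]) / sqrt(Var[W]) = (24.5 - 33) / 11.1803 = -0.7603.
        Two-sided p = 2*Phi(z) = 0.447097.
Step 6: alpha = 0.1. fail to reject H0.

W+ = 24.5, W- = 41.5, W = min = 24.5, p = 0.447097, fail to reject H0.


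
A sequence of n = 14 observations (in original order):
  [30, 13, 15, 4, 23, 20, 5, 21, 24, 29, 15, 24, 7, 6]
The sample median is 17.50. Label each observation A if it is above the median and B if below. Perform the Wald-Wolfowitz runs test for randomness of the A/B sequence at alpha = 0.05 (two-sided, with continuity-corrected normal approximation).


Step 1: Compute median = 17.50; label A = above, B = below.
Labels in order: ABBBAABAAABABB  (n_A = 7, n_B = 7)
Step 2: Count runs R = 8.
Step 3: Under H0 (random ordering), E[R] = 2*n_A*n_B/(n_A+n_B) + 1 = 2*7*7/14 + 1 = 8.0000.
        Var[R] = 2*n_A*n_B*(2*n_A*n_B - n_A - n_B) / ((n_A+n_B)^2 * (n_A+n_B-1)) = 8232/2548 = 3.2308.
        SD[R] = 1.7974.
Step 4: R = E[R], so z = 0 with no continuity correction.
Step 5: Two-sided p-value via normal approximation = 2*(1 - Phi(|z|)) = 1.000000.
Step 6: alpha = 0.05. fail to reject H0.

R = 8, z = 0.0000, p = 1.000000, fail to reject H0.


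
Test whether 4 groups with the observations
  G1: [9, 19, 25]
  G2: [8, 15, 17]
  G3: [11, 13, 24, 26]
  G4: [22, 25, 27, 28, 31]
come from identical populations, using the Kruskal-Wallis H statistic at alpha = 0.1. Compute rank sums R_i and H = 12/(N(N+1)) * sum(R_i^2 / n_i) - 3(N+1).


Step 1: Combine all N = 15 observations and assign midranks.
sorted (value, group, rank): (8,G2,1), (9,G1,2), (11,G3,3), (13,G3,4), (15,G2,5), (17,G2,6), (19,G1,7), (22,G4,8), (24,G3,9), (25,G1,10.5), (25,G4,10.5), (26,G3,12), (27,G4,13), (28,G4,14), (31,G4,15)
Step 2: Sum ranks within each group.
R_1 = 19.5 (n_1 = 3)
R_2 = 12 (n_2 = 3)
R_3 = 28 (n_3 = 4)
R_4 = 60.5 (n_4 = 5)
Step 3: H = 12/(N(N+1)) * sum(R_i^2/n_i) - 3(N+1)
     = 12/(15*16) * (19.5^2/3 + 12^2/3 + 28^2/4 + 60.5^2/5) - 3*16
     = 0.050000 * 1102.8 - 48
     = 7.140000.
Step 4: Ties present; correction factor C = 1 - 6/(15^3 - 15) = 0.998214. Corrected H = 7.140000 / 0.998214 = 7.152773.
Step 5: Under H0, H ~ chi^2(3); p-value = 0.067185.
Step 6: alpha = 0.1. reject H0.

H = 7.1528, df = 3, p = 0.067185, reject H0.


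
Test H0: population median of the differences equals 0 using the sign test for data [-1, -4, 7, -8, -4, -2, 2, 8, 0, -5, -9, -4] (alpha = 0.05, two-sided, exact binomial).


Step 1: Discard zero differences. Original n = 12; n_eff = number of nonzero differences = 11.
Nonzero differences (with sign): -1, -4, +7, -8, -4, -2, +2, +8, -5, -9, -4
Step 2: Count signs: positive = 3, negative = 8.
Step 3: Under H0: P(positive) = 0.5, so the number of positives S ~ Bin(11, 0.5).
Step 4: Two-sided exact p-value = sum of Bin(11,0.5) probabilities at or below the observed probability = 0.226562.
Step 5: alpha = 0.05. fail to reject H0.

n_eff = 11, pos = 3, neg = 8, p = 0.226562, fail to reject H0.


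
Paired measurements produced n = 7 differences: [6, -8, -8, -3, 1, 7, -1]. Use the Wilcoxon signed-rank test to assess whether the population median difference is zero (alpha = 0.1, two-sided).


Step 1: Drop any zero differences (none here) and take |d_i|.
|d| = [6, 8, 8, 3, 1, 7, 1]
Step 2: Midrank |d_i| (ties get averaged ranks).
ranks: |6|->4, |8|->6.5, |8|->6.5, |3|->3, |1|->1.5, |7|->5, |1|->1.5
Step 3: Attach original signs; sum ranks with positive sign and with negative sign.
W+ = 4 + 1.5 + 5 = 10.5
W- = 6.5 + 6.5 + 3 + 1.5 = 17.5
(Check: W+ + W- = 28 should equal n(n+1)/2 = 28.)
Step 4: Test statistic W = min(W+, W-) = 10.5.
Step 5: Ties in |d|, so use the tie-corrected normal approximation.
        E[W] = n(n+1)/4 = 7*8/4 = 14.
        Tie groups: |d|=1 (t=2), |d|=8 (t=2); sum(t^3 - t) = 12.
        Var[W] = n(n+1)(2n+1)/24 - sum(t^3-t)/48 = 840/24 - 12/48 = 34.75.
        z = (W - E[W]) / sqrt(Var[W]) = (10.5 - 14) / 5.8949 = -0.5937.
        Two-sided p = 2*Phi(z) = 0.552691.
Step 6: alpha = 0.1. fail to reject H0.

W+ = 10.5, W- = 17.5, W = min = 10.5, p = 0.552691, fail to reject H0.


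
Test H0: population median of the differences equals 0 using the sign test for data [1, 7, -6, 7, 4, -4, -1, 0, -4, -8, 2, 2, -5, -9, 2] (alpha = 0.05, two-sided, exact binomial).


Step 1: Discard zero differences. Original n = 15; n_eff = number of nonzero differences = 14.
Nonzero differences (with sign): +1, +7, -6, +7, +4, -4, -1, -4, -8, +2, +2, -5, -9, +2
Step 2: Count signs: positive = 7, negative = 7.
Step 3: Under H0: P(positive) = 0.5, so the number of positives S ~ Bin(14, 0.5).
Step 4: Two-sided exact p-value = sum of Bin(14,0.5) probabilities at or below the observed probability = 1.000000.
Step 5: alpha = 0.05. fail to reject H0.

n_eff = 14, pos = 7, neg = 7, p = 1.000000, fail to reject H0.


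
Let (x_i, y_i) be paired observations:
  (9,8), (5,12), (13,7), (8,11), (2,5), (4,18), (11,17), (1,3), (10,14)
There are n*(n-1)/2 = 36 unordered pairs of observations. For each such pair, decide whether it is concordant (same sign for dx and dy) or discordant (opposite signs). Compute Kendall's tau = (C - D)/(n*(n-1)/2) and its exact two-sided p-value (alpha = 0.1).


Step 1: Enumerate the 36 unordered pairs (i,j) with i<j and classify each by sign(x_j-x_i) * sign(y_j-y_i).
  (1,2):dx=-4,dy=+4->D; (1,3):dx=+4,dy=-1->D; (1,4):dx=-1,dy=+3->D; (1,5):dx=-7,dy=-3->C
  (1,6):dx=-5,dy=+10->D; (1,7):dx=+2,dy=+9->C; (1,8):dx=-8,dy=-5->C; (1,9):dx=+1,dy=+6->C
  (2,3):dx=+8,dy=-5->D; (2,4):dx=+3,dy=-1->D; (2,5):dx=-3,dy=-7->C; (2,6):dx=-1,dy=+6->D
  (2,7):dx=+6,dy=+5->C; (2,8):dx=-4,dy=-9->C; (2,9):dx=+5,dy=+2->C; (3,4):dx=-5,dy=+4->D
  (3,5):dx=-11,dy=-2->C; (3,6):dx=-9,dy=+11->D; (3,7):dx=-2,dy=+10->D; (3,8):dx=-12,dy=-4->C
  (3,9):dx=-3,dy=+7->D; (4,5):dx=-6,dy=-6->C; (4,6):dx=-4,dy=+7->D; (4,7):dx=+3,dy=+6->C
  (4,8):dx=-7,dy=-8->C; (4,9):dx=+2,dy=+3->C; (5,6):dx=+2,dy=+13->C; (5,7):dx=+9,dy=+12->C
  (5,8):dx=-1,dy=-2->C; (5,9):dx=+8,dy=+9->C; (6,7):dx=+7,dy=-1->D; (6,8):dx=-3,dy=-15->C
  (6,9):dx=+6,dy=-4->D; (7,8):dx=-10,dy=-14->C; (7,9):dx=-1,dy=-3->C; (8,9):dx=+9,dy=+11->C
Step 2: C = 22, D = 14, total pairs = 36.
Step 3: tau = (C - D)/(n(n-1)/2) = (22 - 14)/36 = 0.222222.
Step 4: Exact two-sided p-value (enumerate n! = 362880 permutations of y under H0): p = 0.476709.
Step 5: alpha = 0.1. fail to reject H0.

tau_b = 0.2222 (C=22, D=14), p = 0.476709, fail to reject H0.


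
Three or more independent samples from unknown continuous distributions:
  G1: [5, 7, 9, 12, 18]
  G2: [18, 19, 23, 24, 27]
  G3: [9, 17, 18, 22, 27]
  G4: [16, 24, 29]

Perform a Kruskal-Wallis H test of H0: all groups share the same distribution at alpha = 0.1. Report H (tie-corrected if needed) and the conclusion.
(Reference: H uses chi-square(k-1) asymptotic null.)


Step 1: Combine all N = 18 observations and assign midranks.
sorted (value, group, rank): (5,G1,1), (7,G1,2), (9,G1,3.5), (9,G3,3.5), (12,G1,5), (16,G4,6), (17,G3,7), (18,G1,9), (18,G2,9), (18,G3,9), (19,G2,11), (22,G3,12), (23,G2,13), (24,G2,14.5), (24,G4,14.5), (27,G2,16.5), (27,G3,16.5), (29,G4,18)
Step 2: Sum ranks within each group.
R_1 = 20.5 (n_1 = 5)
R_2 = 64 (n_2 = 5)
R_3 = 48 (n_3 = 5)
R_4 = 38.5 (n_4 = 3)
Step 3: H = 12/(N(N+1)) * sum(R_i^2/n_i) - 3(N+1)
     = 12/(18*19) * (20.5^2/5 + 64^2/5 + 48^2/5 + 38.5^2/3) - 3*19
     = 0.035088 * 1858.13 - 57
     = 8.197661.
Step 4: Ties present; correction factor C = 1 - 42/(18^3 - 18) = 0.992776. Corrected H = 8.197661 / 0.992776 = 8.257311.
Step 5: Under H0, H ~ chi^2(3); p-value = 0.040983.
Step 6: alpha = 0.1. reject H0.

H = 8.2573, df = 3, p = 0.040983, reject H0.


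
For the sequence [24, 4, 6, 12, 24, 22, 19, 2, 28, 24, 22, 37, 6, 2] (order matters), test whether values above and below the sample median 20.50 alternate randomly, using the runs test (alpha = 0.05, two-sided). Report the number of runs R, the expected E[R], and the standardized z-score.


Step 1: Compute median = 20.50; label A = above, B = below.
Labels in order: ABBBAABBAAAABB  (n_A = 7, n_B = 7)
Step 2: Count runs R = 6.
Step 3: Under H0 (random ordering), E[R] = 2*n_A*n_B/(n_A+n_B) + 1 = 2*7*7/14 + 1 = 8.0000.
        Var[R] = 2*n_A*n_B*(2*n_A*n_B - n_A - n_B) / ((n_A+n_B)^2 * (n_A+n_B-1)) = 8232/2548 = 3.2308.
        SD[R] = 1.7974.
Step 4: Continuity-corrected z = (R + 0.5 - E[R]) / SD[R] = (6 + 0.5 - 8.0000) / 1.7974 = -0.8345.
Step 5: Two-sided p-value via normal approximation = 2*(1 - Phi(|z|)) = 0.403986.
Step 6: alpha = 0.05. fail to reject H0.

R = 6, z = -0.8345, p = 0.403986, fail to reject H0.


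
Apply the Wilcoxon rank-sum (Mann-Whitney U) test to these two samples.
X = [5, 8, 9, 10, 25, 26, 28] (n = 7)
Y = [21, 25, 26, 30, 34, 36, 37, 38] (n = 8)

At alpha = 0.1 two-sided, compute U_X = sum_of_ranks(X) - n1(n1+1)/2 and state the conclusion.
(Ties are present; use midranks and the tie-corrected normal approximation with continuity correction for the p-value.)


Step 1: Combine and sort all 15 observations; assign midranks.
sorted (value, group): (5,X), (8,X), (9,X), (10,X), (21,Y), (25,X), (25,Y), (26,X), (26,Y), (28,X), (30,Y), (34,Y), (36,Y), (37,Y), (38,Y)
ranks: 5->1, 8->2, 9->3, 10->4, 21->5, 25->6.5, 25->6.5, 26->8.5, 26->8.5, 28->10, 30->11, 34->12, 36->13, 37->14, 38->15
Step 2: Rank sum for X: R1 = 1 + 2 + 3 + 4 + 6.5 + 8.5 + 10 = 35.
Step 3: U_X = R1 - n1(n1+1)/2 = 35 - 7*8/2 = 35 - 28 = 7.
       U_Y = n1*n2 - U_X = 56 - 7 = 49.
Step 4: Ties are present, so use the tie-corrected normal approximation (with continuity correction) for the p-value.
Step 5: p-value = 0.017470; compare to alpha = 0.1. reject H0.

U_X = 7, p = 0.017470, reject H0 at alpha = 0.1.


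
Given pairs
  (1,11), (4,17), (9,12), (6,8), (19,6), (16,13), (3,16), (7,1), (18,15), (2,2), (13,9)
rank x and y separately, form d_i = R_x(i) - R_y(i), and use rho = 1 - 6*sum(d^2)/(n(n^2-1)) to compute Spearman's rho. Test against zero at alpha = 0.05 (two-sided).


Step 1: Rank x and y separately (midranks; no ties here).
rank(x): 1->1, 4->4, 9->7, 6->5, 19->11, 16->9, 3->3, 7->6, 18->10, 2->2, 13->8
rank(y): 11->6, 17->11, 12->7, 8->4, 6->3, 13->8, 16->10, 1->1, 15->9, 2->2, 9->5
Step 2: d_i = R_x(i) - R_y(i); compute d_i^2.
  (1-6)^2=25, (4-11)^2=49, (7-7)^2=0, (5-4)^2=1, (11-3)^2=64, (9-8)^2=1, (3-10)^2=49, (6-1)^2=25, (10-9)^2=1, (2-2)^2=0, (8-5)^2=9
sum(d^2) = 224.
Step 3: rho = 1 - 6*224 / (11*(11^2 - 1)) = 1 - 1344/1320 = -0.018182.
Step 4: Under H0, t = rho * sqrt((n-2)/(1-rho^2)) = -0.0546 ~ t(9).
Step 5: Two-sided p-value from the t-distribution with 9 df = 0.957685.
Step 6: alpha = 0.05. fail to reject H0.

rho = -0.0182, p = 0.957685, fail to reject H0 at alpha = 0.05.


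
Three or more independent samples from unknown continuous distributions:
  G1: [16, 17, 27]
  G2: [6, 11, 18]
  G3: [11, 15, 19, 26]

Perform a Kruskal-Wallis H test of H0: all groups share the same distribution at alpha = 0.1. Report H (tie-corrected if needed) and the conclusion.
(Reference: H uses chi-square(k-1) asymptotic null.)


Step 1: Combine all N = 10 observations and assign midranks.
sorted (value, group, rank): (6,G2,1), (11,G2,2.5), (11,G3,2.5), (15,G3,4), (16,G1,5), (17,G1,6), (18,G2,7), (19,G3,8), (26,G3,9), (27,G1,10)
Step 2: Sum ranks within each group.
R_1 = 21 (n_1 = 3)
R_2 = 10.5 (n_2 = 3)
R_3 = 23.5 (n_3 = 4)
Step 3: H = 12/(N(N+1)) * sum(R_i^2/n_i) - 3(N+1)
     = 12/(10*11) * (21^2/3 + 10.5^2/3 + 23.5^2/4) - 3*11
     = 0.109091 * 321.812 - 33
     = 2.106818.
Step 4: Ties present; correction factor C = 1 - 6/(10^3 - 10) = 0.993939. Corrected H = 2.106818 / 0.993939 = 2.119665.
Step 5: Under H0, H ~ chi^2(2); p-value = 0.346514.
Step 6: alpha = 0.1. fail to reject H0.

H = 2.1197, df = 2, p = 0.346514, fail to reject H0.


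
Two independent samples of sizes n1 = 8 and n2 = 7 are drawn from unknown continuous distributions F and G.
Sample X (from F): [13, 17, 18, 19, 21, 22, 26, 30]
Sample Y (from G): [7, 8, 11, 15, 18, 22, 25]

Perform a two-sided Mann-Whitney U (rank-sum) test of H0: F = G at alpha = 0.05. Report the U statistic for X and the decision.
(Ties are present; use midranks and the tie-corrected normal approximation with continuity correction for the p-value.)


Step 1: Combine and sort all 15 observations; assign midranks.
sorted (value, group): (7,Y), (8,Y), (11,Y), (13,X), (15,Y), (17,X), (18,X), (18,Y), (19,X), (21,X), (22,X), (22,Y), (25,Y), (26,X), (30,X)
ranks: 7->1, 8->2, 11->3, 13->4, 15->5, 17->6, 18->7.5, 18->7.5, 19->9, 21->10, 22->11.5, 22->11.5, 25->13, 26->14, 30->15
Step 2: Rank sum for X: R1 = 4 + 6 + 7.5 + 9 + 10 + 11.5 + 14 + 15 = 77.
Step 3: U_X = R1 - n1(n1+1)/2 = 77 - 8*9/2 = 77 - 36 = 41.
       U_Y = n1*n2 - U_X = 56 - 41 = 15.
Step 4: Ties are present, so use the tie-corrected normal approximation (with continuity correction) for the p-value.
Step 5: p-value = 0.147286; compare to alpha = 0.05. fail to reject H0.

U_X = 41, p = 0.147286, fail to reject H0 at alpha = 0.05.


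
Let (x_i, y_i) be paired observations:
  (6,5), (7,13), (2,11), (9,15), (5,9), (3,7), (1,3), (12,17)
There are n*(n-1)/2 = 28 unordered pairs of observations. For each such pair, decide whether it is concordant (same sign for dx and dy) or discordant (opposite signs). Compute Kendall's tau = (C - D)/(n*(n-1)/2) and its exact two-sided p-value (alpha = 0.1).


Step 1: Enumerate the 28 unordered pairs (i,j) with i<j and classify each by sign(x_j-x_i) * sign(y_j-y_i).
  (1,2):dx=+1,dy=+8->C; (1,3):dx=-4,dy=+6->D; (1,4):dx=+3,dy=+10->C; (1,5):dx=-1,dy=+4->D
  (1,6):dx=-3,dy=+2->D; (1,7):dx=-5,dy=-2->C; (1,8):dx=+6,dy=+12->C; (2,3):dx=-5,dy=-2->C
  (2,4):dx=+2,dy=+2->C; (2,5):dx=-2,dy=-4->C; (2,6):dx=-4,dy=-6->C; (2,7):dx=-6,dy=-10->C
  (2,8):dx=+5,dy=+4->C; (3,4):dx=+7,dy=+4->C; (3,5):dx=+3,dy=-2->D; (3,6):dx=+1,dy=-4->D
  (3,7):dx=-1,dy=-8->C; (3,8):dx=+10,dy=+6->C; (4,5):dx=-4,dy=-6->C; (4,6):dx=-6,dy=-8->C
  (4,7):dx=-8,dy=-12->C; (4,8):dx=+3,dy=+2->C; (5,6):dx=-2,dy=-2->C; (5,7):dx=-4,dy=-6->C
  (5,8):dx=+7,dy=+8->C; (6,7):dx=-2,dy=-4->C; (6,8):dx=+9,dy=+10->C; (7,8):dx=+11,dy=+14->C
Step 2: C = 23, D = 5, total pairs = 28.
Step 3: tau = (C - D)/(n(n-1)/2) = (23 - 5)/28 = 0.642857.
Step 4: Exact two-sided p-value (enumerate n! = 40320 permutations of y under H0): p = 0.031151.
Step 5: alpha = 0.1. reject H0.

tau_b = 0.6429 (C=23, D=5), p = 0.031151, reject H0.


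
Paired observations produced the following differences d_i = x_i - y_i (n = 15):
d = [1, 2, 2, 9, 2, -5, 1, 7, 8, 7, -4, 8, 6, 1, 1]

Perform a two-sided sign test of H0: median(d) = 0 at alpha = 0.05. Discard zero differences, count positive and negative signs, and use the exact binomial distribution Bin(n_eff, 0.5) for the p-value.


Step 1: Discard zero differences. Original n = 15; n_eff = number of nonzero differences = 15.
Nonzero differences (with sign): +1, +2, +2, +9, +2, -5, +1, +7, +8, +7, -4, +8, +6, +1, +1
Step 2: Count signs: positive = 13, negative = 2.
Step 3: Under H0: P(positive) = 0.5, so the number of positives S ~ Bin(15, 0.5).
Step 4: Two-sided exact p-value = sum of Bin(15,0.5) probabilities at or below the observed probability = 0.007385.
Step 5: alpha = 0.05. reject H0.

n_eff = 15, pos = 13, neg = 2, p = 0.007385, reject H0.


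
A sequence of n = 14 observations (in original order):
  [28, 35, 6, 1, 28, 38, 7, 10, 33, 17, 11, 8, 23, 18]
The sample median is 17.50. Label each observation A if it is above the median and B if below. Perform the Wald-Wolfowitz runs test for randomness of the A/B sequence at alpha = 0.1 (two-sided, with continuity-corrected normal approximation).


Step 1: Compute median = 17.50; label A = above, B = below.
Labels in order: AABBAABBABBBAA  (n_A = 7, n_B = 7)
Step 2: Count runs R = 7.
Step 3: Under H0 (random ordering), E[R] = 2*n_A*n_B/(n_A+n_B) + 1 = 2*7*7/14 + 1 = 8.0000.
        Var[R] = 2*n_A*n_B*(2*n_A*n_B - n_A - n_B) / ((n_A+n_B)^2 * (n_A+n_B-1)) = 8232/2548 = 3.2308.
        SD[R] = 1.7974.
Step 4: Continuity-corrected z = (R + 0.5 - E[R]) / SD[R] = (7 + 0.5 - 8.0000) / 1.7974 = -0.2782.
Step 5: Two-sided p-value via normal approximation = 2*(1 - Phi(|z|)) = 0.780879.
Step 6: alpha = 0.1. fail to reject H0.

R = 7, z = -0.2782, p = 0.780879, fail to reject H0.


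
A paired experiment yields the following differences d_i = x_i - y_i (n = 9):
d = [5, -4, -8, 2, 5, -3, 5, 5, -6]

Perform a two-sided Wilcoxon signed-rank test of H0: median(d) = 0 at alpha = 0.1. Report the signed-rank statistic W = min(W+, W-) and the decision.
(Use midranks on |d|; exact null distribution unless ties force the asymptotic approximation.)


Step 1: Drop any zero differences (none here) and take |d_i|.
|d| = [5, 4, 8, 2, 5, 3, 5, 5, 6]
Step 2: Midrank |d_i| (ties get averaged ranks).
ranks: |5|->5.5, |4|->3, |8|->9, |2|->1, |5|->5.5, |3|->2, |5|->5.5, |5|->5.5, |6|->8
Step 3: Attach original signs; sum ranks with positive sign and with negative sign.
W+ = 5.5 + 1 + 5.5 + 5.5 + 5.5 = 23
W- = 3 + 9 + 2 + 8 = 22
(Check: W+ + W- = 45 should equal n(n+1)/2 = 45.)
Step 4: Test statistic W = min(W+, W-) = 22.
Step 5: Ties in |d|, so use the tie-corrected normal approximation.
        E[W] = n(n+1)/4 = 9*10/4 = 22.5.
        Tie groups: |d|=5 (t=4); sum(t^3 - t) = 60.
        Var[W] = n(n+1)(2n+1)/24 - sum(t^3-t)/48 = 1710/24 - 60/48 = 70.
        z = (W - E[W]) / sqrt(Var[W]) = (22 - 22.5) / 8.3666 = -0.0598.
        Two-sided p = 2*Phi(z) = 0.952346.
Step 6: alpha = 0.1. fail to reject H0.

W+ = 23, W- = 22, W = min = 22, p = 0.952346, fail to reject H0.


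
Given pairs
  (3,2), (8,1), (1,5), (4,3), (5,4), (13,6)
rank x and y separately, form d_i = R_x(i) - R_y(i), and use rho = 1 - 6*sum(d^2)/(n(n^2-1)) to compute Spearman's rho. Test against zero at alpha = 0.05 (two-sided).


Step 1: Rank x and y separately (midranks; no ties here).
rank(x): 3->2, 8->5, 1->1, 4->3, 5->4, 13->6
rank(y): 2->2, 1->1, 5->5, 3->3, 4->4, 6->6
Step 2: d_i = R_x(i) - R_y(i); compute d_i^2.
  (2-2)^2=0, (5-1)^2=16, (1-5)^2=16, (3-3)^2=0, (4-4)^2=0, (6-6)^2=0
sum(d^2) = 32.
Step 3: rho = 1 - 6*32 / (6*(6^2 - 1)) = 1 - 192/210 = 0.085714.
Step 4: Under H0, t = rho * sqrt((n-2)/(1-rho^2)) = 0.1721 ~ t(4).
Step 5: Two-sided p-value from the t-distribution with 4 df = 0.871743.
Step 6: alpha = 0.05. fail to reject H0.

rho = 0.0857, p = 0.871743, fail to reject H0 at alpha = 0.05.


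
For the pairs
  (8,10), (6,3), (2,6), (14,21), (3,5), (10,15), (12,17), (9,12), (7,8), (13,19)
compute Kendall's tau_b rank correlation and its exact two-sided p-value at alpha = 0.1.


Step 1: Enumerate the 45 unordered pairs (i,j) with i<j and classify each by sign(x_j-x_i) * sign(y_j-y_i).
  (1,2):dx=-2,dy=-7->C; (1,3):dx=-6,dy=-4->C; (1,4):dx=+6,dy=+11->C; (1,5):dx=-5,dy=-5->C
  (1,6):dx=+2,dy=+5->C; (1,7):dx=+4,dy=+7->C; (1,8):dx=+1,dy=+2->C; (1,9):dx=-1,dy=-2->C
  (1,10):dx=+5,dy=+9->C; (2,3):dx=-4,dy=+3->D; (2,4):dx=+8,dy=+18->C; (2,5):dx=-3,dy=+2->D
  (2,6):dx=+4,dy=+12->C; (2,7):dx=+6,dy=+14->C; (2,8):dx=+3,dy=+9->C; (2,9):dx=+1,dy=+5->C
  (2,10):dx=+7,dy=+16->C; (3,4):dx=+12,dy=+15->C; (3,5):dx=+1,dy=-1->D; (3,6):dx=+8,dy=+9->C
  (3,7):dx=+10,dy=+11->C; (3,8):dx=+7,dy=+6->C; (3,9):dx=+5,dy=+2->C; (3,10):dx=+11,dy=+13->C
  (4,5):dx=-11,dy=-16->C; (4,6):dx=-4,dy=-6->C; (4,7):dx=-2,dy=-4->C; (4,8):dx=-5,dy=-9->C
  (4,9):dx=-7,dy=-13->C; (4,10):dx=-1,dy=-2->C; (5,6):dx=+7,dy=+10->C; (5,7):dx=+9,dy=+12->C
  (5,8):dx=+6,dy=+7->C; (5,9):dx=+4,dy=+3->C; (5,10):dx=+10,dy=+14->C; (6,7):dx=+2,dy=+2->C
  (6,8):dx=-1,dy=-3->C; (6,9):dx=-3,dy=-7->C; (6,10):dx=+3,dy=+4->C; (7,8):dx=-3,dy=-5->C
  (7,9):dx=-5,dy=-9->C; (7,10):dx=+1,dy=+2->C; (8,9):dx=-2,dy=-4->C; (8,10):dx=+4,dy=+7->C
  (9,10):dx=+6,dy=+11->C
Step 2: C = 42, D = 3, total pairs = 45.
Step 3: tau = (C - D)/(n(n-1)/2) = (42 - 3)/45 = 0.866667.
Step 4: Exact two-sided p-value (enumerate n! = 3628800 permutations of y under H0): p = 0.000115.
Step 5: alpha = 0.1. reject H0.

tau_b = 0.8667 (C=42, D=3), p = 0.000115, reject H0.
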